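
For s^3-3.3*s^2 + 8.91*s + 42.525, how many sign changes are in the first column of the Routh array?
Routh array:
s^3: [1, 8.91]; s^2: [-3.3, 42.525]; s^1: [21.7964]; s^0: [42.525]
First column: [1, -3.3, 21.7964, 42.525]. Sign changes = 2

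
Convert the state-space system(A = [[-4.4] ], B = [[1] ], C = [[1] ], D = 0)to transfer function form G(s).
G(s) = C(sI - A)⁻¹B + D.
Characteristic polynomial det(sI - A) = s + 4.4.
Numerator from C·adj(sI-A)·B + D·det(sI-A) = 1.
G(s) = (1)/(s + 4.4)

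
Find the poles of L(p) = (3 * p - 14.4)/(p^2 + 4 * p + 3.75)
Set denominator = 0: p^2 + 4*p + 3.75 = (p + 2.5)(p + 1.5) = 0 → Poles: -1.5, -2.5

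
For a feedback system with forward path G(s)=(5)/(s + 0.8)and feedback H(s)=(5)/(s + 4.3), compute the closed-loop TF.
Closed-loop T = G/(1+GH).
Numerator: G_num * H_den = 5*s + 21.5.
Denominator: G_den * H_den + G_num * H_num = (s^2 + 5.1*s + 3.44) + (25) = s^2 + 5.1*s + 28.44.
T(s) = (5*s + 21.5)/(s^2 + 5.1*s + 28.44)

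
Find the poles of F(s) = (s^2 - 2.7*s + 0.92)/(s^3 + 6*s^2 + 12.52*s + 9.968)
Set denominator = 0: s^3 + 6*s^2 + 12.52*s + 9.968 = (s + 2.8)(s^2 + 3.2*s + 3.56) = 0 → Poles: -1.6 + 1j, -1.6 - 1j, -2.8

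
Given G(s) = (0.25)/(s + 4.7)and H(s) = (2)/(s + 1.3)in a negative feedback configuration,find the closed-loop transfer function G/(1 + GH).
Closed-loop T = G/(1+GH).
Numerator: G_num * H_den = 0.25*s + 0.325.
Denominator: G_den * H_den + G_num * H_num = (s^2 + 6*s + 6.11) + (0.5) = s^2 + 6*s + 6.61.
T(s) = (0.25*s + 0.325)/(s^2 + 6*s + 6.61)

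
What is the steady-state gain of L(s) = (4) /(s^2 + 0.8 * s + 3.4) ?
DC gain = L(0) = num(0)/den(0) = 4/3.4 = 1.176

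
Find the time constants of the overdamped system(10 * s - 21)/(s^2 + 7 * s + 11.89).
Overdamped: real poles at -4.1, -2.9. τ = -1/pole → τ₁ = 0.2439, τ₂ = 0.3448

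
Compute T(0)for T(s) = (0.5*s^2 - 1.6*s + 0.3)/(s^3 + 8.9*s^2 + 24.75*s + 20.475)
DC gain = T(0) = num(0)/den(0) = 0.3/20.475 = 0.01465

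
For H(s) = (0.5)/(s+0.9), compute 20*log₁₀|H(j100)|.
Substitute s = j*100: H(j100) = 4.49964e-05 - 0.0049996j.
|H(j100)| = sqrt(Re² + Im²) = 0.005.
20*log₁₀(0.005) = -46.02 dB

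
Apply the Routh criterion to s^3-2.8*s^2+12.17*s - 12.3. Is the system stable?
Routh array:
s^3: [1, 12.17]; s^2: [-2.8, -12.3]; s^1: [7.77714]; s^0: [-12.3]
First column: [1, -2.8, 7.77714, -12.3]. Sign changes = 3.
No, unstable (3 RHP root(s))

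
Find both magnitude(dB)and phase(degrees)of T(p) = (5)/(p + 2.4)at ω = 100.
Substitute p = j*100: T(j100) = 0.00119931 - 0.0499712j.
|T| = 20*log₁₀(sqrt(Re²+Im²)) = -26.02 dB.
∠T = atan2(Im, Re) = -88.63°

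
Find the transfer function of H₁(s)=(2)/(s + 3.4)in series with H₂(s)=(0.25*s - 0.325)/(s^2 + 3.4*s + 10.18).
Series: H = H₁ · H₂ = (n₁·n₂)/(d₁·d₂).
Num: n₁·n₂ = 0.5*s - 0.65. Den: d₁·d₂ = s^3 + 6.8*s^2 + 21.74*s + 34.612.
H(s) = (0.5*s - 0.65)/(s^3 + 6.8*s^2 + 21.74*s + 34.612)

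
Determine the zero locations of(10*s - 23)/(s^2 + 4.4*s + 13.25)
Set numerator = 0: 10*s - 23 = 0 → Zeros: 2.3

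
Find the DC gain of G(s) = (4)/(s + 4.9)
DC gain = G(0) = num(0)/den(0) = 4/4.9 = 0.8163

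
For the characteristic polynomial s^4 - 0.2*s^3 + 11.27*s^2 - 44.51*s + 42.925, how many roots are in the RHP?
s^4 - 0.2*s^3 + 11.27*s^2 - 44.51*s + 42.925 = (s^2 - 3*s + 2.5)(s^2 + 2.8*s + 17.17). Poles: -1.4 + 3.9j, -1.4 - 3.9j, 1.5 + 0.5j, 1.5 - 0.5j. RHP poles (Re>0): 2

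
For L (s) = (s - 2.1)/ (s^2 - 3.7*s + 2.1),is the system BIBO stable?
Denominator: s^2 - 3.7*s + 2.1 = (s - 3)(s - 0.7). Poles: 0.7, 3. All Re(p)<0: No (unstable)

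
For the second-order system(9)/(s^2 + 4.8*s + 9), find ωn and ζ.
Standard form: ωn²/(s²+2ζωn·s+ωn²).
const=9=ωn² → ωn=3, s coeff=4.8=2ζωn → ζ=0.8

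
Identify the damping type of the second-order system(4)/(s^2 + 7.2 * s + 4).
Standard form: ωn²/(s²+2ζωn·s+ωn²) gives ωn=2, ζ=1.8.
Overdamped (ζ = 1.8 > 1)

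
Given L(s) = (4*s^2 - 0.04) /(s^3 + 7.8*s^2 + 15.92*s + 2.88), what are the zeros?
Set numerator = 0: 4*s^2 - 0.04 = 4*(s + 0.1)(s - 0.1) = 0 → Zeros: -0.1, 0.1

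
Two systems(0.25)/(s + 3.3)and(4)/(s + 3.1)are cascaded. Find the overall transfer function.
Series: H = H₁ · H₂ = (n₁·n₂)/(d₁·d₂).
Num: n₁·n₂ = 1. Den: d₁·d₂ = s^2 + 6.4*s + 10.23.
H(s) = (1)/(s^2 + 6.4*s + 10.23)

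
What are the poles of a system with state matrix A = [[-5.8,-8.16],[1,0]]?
Eigenvalues solve det(λI - A) = 0.
Characteristic polynomial: λ^2 + 5.8*λ + 8.16 = 0.
Factor: (λ + 2.4)(λ + 3.4) = 0.
Roots: -2.4, -3.4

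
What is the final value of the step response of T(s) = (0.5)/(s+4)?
FVT: lim_{t→∞} y(t) = lim_{s→0} s*Y(s) where Y(s) = T(s)/s.
= lim_{s→0} T(s) = T(0) = num(0)/den(0) = 0.5/4 = 0.125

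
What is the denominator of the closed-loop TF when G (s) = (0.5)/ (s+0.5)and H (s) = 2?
Characteristic poly = G_den * H_den + G_num * H_num = (s + 0.5) + (1) = s + 1.5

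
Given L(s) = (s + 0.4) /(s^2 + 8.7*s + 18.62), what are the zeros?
Set numerator = 0: s + 0.4 = 0 → Zeros: -0.4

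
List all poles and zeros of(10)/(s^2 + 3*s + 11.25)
Set denominator = 0: s^2 + 3*s + 11.25 = 0 → Poles: -1.5 + 3j, -1.5 - 3j
Numerator is a nonzero constant (10) → Zeros: none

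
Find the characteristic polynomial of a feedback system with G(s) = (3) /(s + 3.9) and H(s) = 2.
Characteristic poly = G_den * H_den + G_num * H_num = (s + 3.9) + (6) = s + 9.9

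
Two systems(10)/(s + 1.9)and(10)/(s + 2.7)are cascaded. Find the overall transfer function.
Series: H = H₁ · H₂ = (n₁·n₂)/(d₁·d₂).
Num: n₁·n₂ = 100. Den: d₁·d₂ = s^2 + 4.6*s + 5.13.
H(s) = (100)/(s^2 + 4.6*s + 5.13)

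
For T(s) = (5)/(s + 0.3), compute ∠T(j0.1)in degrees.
Substitute s = j*0.1: T(j0.1) = 15 - 5j.
∠T(j0.1) = atan2(Im, Re) = atan2(-5, 15) = -18.43°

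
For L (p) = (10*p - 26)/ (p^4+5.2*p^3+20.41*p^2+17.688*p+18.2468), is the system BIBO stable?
Denominator: p^4 + 5.2*p^3 + 20.41*p^2 + 17.688*p + 18.2468 = (p^2 + 0.8*p + 1.16)(p^2 + 4.4*p + 15.73). Poles: -0.4 + 1j, -0.4 - 1j, -2.2 + 3.3j, -2.2 - 3.3j. All Re(p)<0: Yes (stable)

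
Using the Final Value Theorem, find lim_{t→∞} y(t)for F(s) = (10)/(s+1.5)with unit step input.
FVT: lim_{t→∞} y(t) = lim_{s→0} s*Y(s) where Y(s) = F(s)/s.
= lim_{s→0} F(s) = F(0) = num(0)/den(0) = 10/1.5 = 6.667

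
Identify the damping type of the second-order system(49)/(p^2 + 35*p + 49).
Standard form: ωn²/(p²+2ζωn·p+ωn²) gives ωn=7, ζ=2.5.
Overdamped (ζ = 2.5 > 1)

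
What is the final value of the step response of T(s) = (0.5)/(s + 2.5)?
FVT: lim_{t→∞} y(t) = lim_{s→0} s*Y(s) where Y(s) = T(s)/s.
= lim_{s→0} T(s) = T(0) = num(0)/den(0) = 0.5/2.5 = 0.2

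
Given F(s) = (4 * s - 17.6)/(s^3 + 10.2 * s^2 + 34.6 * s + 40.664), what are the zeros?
Set numerator = 0: 4*s - 17.6 = 0 → Zeros: 4.4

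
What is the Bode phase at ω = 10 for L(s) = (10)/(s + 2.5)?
Substitute s = j*10: L(j10) = 0.235294 - 0.941176j.
∠L(j10) = atan2(Im, Re) = atan2(-0.941176, 0.235294) = -75.96°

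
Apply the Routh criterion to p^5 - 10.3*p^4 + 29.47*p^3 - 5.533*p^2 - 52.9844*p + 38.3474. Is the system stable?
Routh array:
p^5: [1, 29.47, -52.9844]; p^4: [-10.3, -5.533, 38.3474]; p^3: [28.9328, -49.2614]; p^2: [-23.0699, 38.3474]; p^1: [-1.16846]; p^0: [38.3474]
First column: [1, -10.3, 28.9328, -23.0699, -1.16846, 38.3474]. Sign changes = 4.
No, unstable (4 RHP root(s))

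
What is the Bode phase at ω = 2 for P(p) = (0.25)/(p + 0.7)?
Substitute p = j*2: P(j2) = 0.0389755 - 0.111359j.
∠P(j2) = atan2(Im, Re) = atan2(-0.111359, 0.0389755) = -70.71°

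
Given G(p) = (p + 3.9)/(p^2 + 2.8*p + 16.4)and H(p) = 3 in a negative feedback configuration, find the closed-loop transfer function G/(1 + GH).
Closed-loop T = G/(1+GH).
Numerator: G_num * H_den = p + 3.9.
Denominator: G_den * H_den + G_num * H_num = (p^2 + 2.8*p + 16.4) + (3*p + 11.7) = p^2 + 5.8*p + 28.1.
T(p) = (p + 3.9)/(p^2 + 5.8*p + 28.1)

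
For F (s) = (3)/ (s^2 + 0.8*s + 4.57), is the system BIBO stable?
Denominator: s^2 + 0.8*s + 4.57. Poles: -0.4 + 2.1j, -0.4 - 2.1j. All Re(p)<0: Yes (stable)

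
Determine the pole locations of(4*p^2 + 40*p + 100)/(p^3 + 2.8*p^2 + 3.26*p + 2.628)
Set denominator = 0: p^3 + 2.8*p^2 + 3.26*p + 2.628 = (p + 1.8)(p^2 + p + 1.46) = 0 → Poles: -0.5 + 1.1j, -0.5 - 1.1j, -1.8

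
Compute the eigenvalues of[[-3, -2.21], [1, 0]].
Eigenvalues solve det(λI - A) = 0.
Characteristic polynomial: λ^2 + 3*λ + 2.21 = 0.
Factor: (λ + 1.3)(λ + 1.7) = 0.
Roots: -1.3, -1.7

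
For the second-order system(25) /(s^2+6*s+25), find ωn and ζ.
Standard form: ωn²/(s²+2ζωn·s+ωn²).
const=25=ωn² → ωn=5, s coeff=6=2ζωn → ζ=0.6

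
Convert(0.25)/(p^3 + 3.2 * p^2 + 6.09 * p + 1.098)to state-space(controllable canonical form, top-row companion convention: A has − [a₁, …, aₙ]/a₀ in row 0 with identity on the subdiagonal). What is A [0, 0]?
Reachable canonical form for den = p^3 + 3.2*p^2 + 6.09*p + 1.098: top row of A = -[a₁,a₂,...,aₙ]/a₀, ones on the subdiagonal, zeros elsewhere.
A = [[-3.2, -6.09, -1.098], [1, 0, 0], [0, 1, 0]].
A[0,0] = -3.2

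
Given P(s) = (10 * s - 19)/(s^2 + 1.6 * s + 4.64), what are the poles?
Set denominator = 0: s^2 + 1.6*s + 4.64 = 0 → Poles: -0.8 + 2j, -0.8 - 2j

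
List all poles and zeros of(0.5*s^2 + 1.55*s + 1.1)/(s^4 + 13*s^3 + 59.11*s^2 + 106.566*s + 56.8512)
Set denominator = 0: s^4 + 13*s^3 + 59.11*s^2 + 106.566*s + 56.8512 = (s + 4.2)(s + 4.7)(s + 3.2)(s + 0.9) = 0 → Poles: -0.9, -3.2, -4.2, -4.7
Set numerator = 0: 0.5*s^2 + 1.55*s + 1.1 = 0.5*(s + 2)(s + 1.1) = 0 → Zeros: -1.1, -2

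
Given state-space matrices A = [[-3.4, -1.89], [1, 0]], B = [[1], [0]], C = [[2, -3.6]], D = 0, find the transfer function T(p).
T(p) = C(pI - A)⁻¹B + D.
Characteristic polynomial det(pI - A) = p^2 + 3.4*p + 1.89.
Numerator from C·adj(pI-A)·B + D·det(pI-A) = 2*p - 3.6.
T(p) = (2*p - 3.6)/(p^2 + 3.4*p + 1.89)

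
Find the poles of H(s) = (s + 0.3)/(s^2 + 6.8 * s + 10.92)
Set denominator = 0: s^2 + 6.8*s + 10.92 = (s + 4.2)(s + 2.6) = 0 → Poles: -2.6, -4.2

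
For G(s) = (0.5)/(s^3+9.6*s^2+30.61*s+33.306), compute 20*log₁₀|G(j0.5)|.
Substitute s = j*0.5: G(j0.5) = 0.0130338 - 0.00640175j.
|G(j0.5)| = sqrt(Re² + Im²) = 0.01452.
20*log₁₀(0.01452) = -36.76 dB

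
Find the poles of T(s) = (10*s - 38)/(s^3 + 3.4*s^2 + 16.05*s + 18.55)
Set denominator = 0: s^3 + 3.4*s^2 + 16.05*s + 18.55 = (s + 1.4)(s^2 + 2*s + 13.25) = 0 → Poles: -1 + 3.5j, -1 - 3.5j, -1.4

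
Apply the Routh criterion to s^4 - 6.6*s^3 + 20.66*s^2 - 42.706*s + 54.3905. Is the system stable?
Routh array:
s^4: [1, 20.66, 54.3905]; s^3: [-6.6, -42.706]; s^2: [14.1894, 54.3905]; s^1: [-17.407]; s^0: [54.3905]
First column: [1, -6.6, 14.1894, -17.407, 54.3905]. Sign changes = 4.
No, unstable (4 RHP root(s))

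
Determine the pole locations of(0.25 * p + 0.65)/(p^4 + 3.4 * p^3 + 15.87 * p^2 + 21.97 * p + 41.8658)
Set denominator = 0: p^4 + 3.4*p^3 + 15.87*p^2 + 21.97*p + 41.8658 = (p^2 + 1.8*p + 7.06)(p^2 + 1.6*p + 5.93) = 0 → Poles: -0.8 + 2.3j, -0.8 - 2.3j, -0.9 + 2.5j, -0.9 - 2.5j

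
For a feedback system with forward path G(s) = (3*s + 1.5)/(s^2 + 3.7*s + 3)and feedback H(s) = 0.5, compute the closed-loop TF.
Closed-loop T = G/(1+GH).
Numerator: G_num * H_den = 3*s + 1.5.
Denominator: G_den * H_den + G_num * H_num = (s^2 + 3.7*s + 3) + (1.5*s + 0.75) = s^2 + 5.2*s + 3.75.
T(s) = (3*s + 1.5)/(s^2 + 5.2*s + 3.75)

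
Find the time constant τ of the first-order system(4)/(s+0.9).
First-order system: τ = -1/pole. Pole = -0.9. τ = -1/(-0.9) = 1.111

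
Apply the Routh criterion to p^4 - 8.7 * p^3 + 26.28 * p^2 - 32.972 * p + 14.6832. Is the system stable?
Routh array:
p^4: [1, 26.28, 14.6832]; p^3: [-8.7, -32.972]; p^2: [22.4901, 14.6832]; p^1: [-27.292]; p^0: [14.6832]
First column: [1, -8.7, 22.4901, -27.292, 14.6832]. Sign changes = 4.
No, unstable (4 RHP root(s))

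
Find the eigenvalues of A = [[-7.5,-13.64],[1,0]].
Eigenvalues solve det(λI - A) = 0.
Characteristic polynomial: λ^2 + 7.5*λ + 13.64 = 0.
Factor: (λ + 4.4)(λ + 3.1) = 0.
Roots: -3.1, -4.4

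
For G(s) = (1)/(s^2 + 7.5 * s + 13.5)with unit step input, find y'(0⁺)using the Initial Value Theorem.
IVT: y'(0⁺) = lim_{s→∞} s²·Y(s) = lim_{s→∞} s·G(s).
deg(num) = 0, deg(den) = 2, relative degree = 2 ≥ 2, so s·G(s) → 0. Initial slope = 0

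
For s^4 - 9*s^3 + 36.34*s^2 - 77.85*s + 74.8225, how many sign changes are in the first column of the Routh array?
Routh array:
s^4: [1, 36.34, 74.8225]; s^3: [-9, -77.85]; s^2: [27.69, 74.8225]; s^1: [-53.5307]; s^0: [74.8225]
First column: [1, -9, 27.69, -53.5307, 74.8225]. Sign changes = 4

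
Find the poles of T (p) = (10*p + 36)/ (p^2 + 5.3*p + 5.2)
Set denominator = 0: p^2 + 5.3*p + 5.2 = (p + 4)(p + 1.3) = 0 → Poles: -1.3, -4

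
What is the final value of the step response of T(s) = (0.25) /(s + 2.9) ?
FVT: lim_{t→∞} y(t) = lim_{s→0} s*Y(s) where Y(s) = T(s)/s.
= lim_{s→0} T(s) = T(0) = num(0)/den(0) = 0.25/2.9 = 0.08621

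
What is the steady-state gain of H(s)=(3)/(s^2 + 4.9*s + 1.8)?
DC gain = H(0) = num(0)/den(0) = 3/1.8 = 1.667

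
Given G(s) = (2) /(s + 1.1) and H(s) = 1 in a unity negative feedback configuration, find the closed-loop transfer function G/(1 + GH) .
Closed-loop T = G/(1+GH).
Numerator: G_num * H_den = 2.
Denominator: G_den * H_den + G_num * H_num = (s + 1.1) + (2) = s + 3.1.
T(s) = (2)/(s + 3.1)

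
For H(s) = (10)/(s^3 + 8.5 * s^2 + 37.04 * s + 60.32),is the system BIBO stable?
Denominator: s^3 + 8.5*s^2 + 37.04*s + 60.32 = (s + 2.9)(s^2 + 5.6*s + 20.8). Poles: -2.8 + 3.6j, -2.8 - 3.6j, -2.9. All Re(p)<0: Yes (stable)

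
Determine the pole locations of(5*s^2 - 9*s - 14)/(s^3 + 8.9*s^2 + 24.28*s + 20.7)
Set denominator = 0: s^3 + 8.9*s^2 + 24.28*s + 20.7 = (s + 2.5)(s + 1.8)(s + 4.6) = 0 → Poles: -1.8, -2.5, -4.6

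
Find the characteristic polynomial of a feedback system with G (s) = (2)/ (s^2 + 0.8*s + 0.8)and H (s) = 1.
Characteristic poly = G_den * H_den + G_num * H_num = (s^2 + 0.8*s + 0.8) + (2) = s^2 + 0.8*s + 2.8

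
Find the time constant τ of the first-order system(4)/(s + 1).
First-order system: τ = -1/pole. Pole = -1. τ = -1/(-1) = 1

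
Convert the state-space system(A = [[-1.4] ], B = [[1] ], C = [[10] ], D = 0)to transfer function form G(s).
G(s) = C(sI - A)⁻¹B + D.
Characteristic polynomial det(sI - A) = s + 1.4.
Numerator from C·adj(sI-A)·B + D·det(sI-A) = 10.
G(s) = (10)/(s + 1.4)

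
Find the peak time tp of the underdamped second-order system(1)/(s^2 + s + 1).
Standard form: ωn²/(s²+2ζωn·s+ωn²) → ωn = 1, ζ = 0.5.
ωd = ωn·√(1-ζ²) = 1·√(1-0.5²) = 0.866.
tp = π/ωd = π/0.866 = 3.628 s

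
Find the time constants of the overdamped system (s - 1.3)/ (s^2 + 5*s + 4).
Overdamped: real poles at -1, -4. τ = -1/pole → τ₁ = 1, τ₂ = 0.25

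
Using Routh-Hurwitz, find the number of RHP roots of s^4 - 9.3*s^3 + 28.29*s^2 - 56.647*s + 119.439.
Routh array:
s^4: [1, 28.29, 119.439]; s^3: [-9.3, -56.647]; s^2: [22.1989, 119.439]; s^1: [-6.60932]; s^0: [119.439]
First column: [1, -9.3, 22.1989, -6.60932, 119.439]. Sign changes = RHP roots = 4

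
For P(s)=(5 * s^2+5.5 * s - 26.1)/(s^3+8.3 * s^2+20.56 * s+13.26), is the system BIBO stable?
Denominator: s^3 + 8.3*s^2 + 20.56*s + 13.26 = (s + 3.9)(s + 1)(s + 3.4). Poles: -1, -3.4, -3.9. All Re(p)<0: Yes (stable)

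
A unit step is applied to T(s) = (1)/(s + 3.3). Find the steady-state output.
FVT: lim_{t→∞} y(t) = lim_{s→0} s*Y(s) where Y(s) = T(s)/s.
= lim_{s→0} T(s) = T(0) = num(0)/den(0) = 1/3.3 = 0.303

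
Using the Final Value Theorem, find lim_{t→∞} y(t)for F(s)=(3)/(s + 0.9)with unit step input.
FVT: lim_{t→∞} y(t) = lim_{s→0} s*Y(s) where Y(s) = F(s)/s.
= lim_{s→0} F(s) = F(0) = num(0)/den(0) = 3/0.9 = 3.333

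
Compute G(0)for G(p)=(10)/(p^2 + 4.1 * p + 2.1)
DC gain = G(0) = num(0)/den(0) = 10/2.1 = 4.762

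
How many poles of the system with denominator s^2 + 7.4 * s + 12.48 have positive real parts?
s^2 + 7.4*s + 12.48 = (s + 2.6)(s + 4.8). Poles: -2.6, -4.8. RHP poles (Re>0): 0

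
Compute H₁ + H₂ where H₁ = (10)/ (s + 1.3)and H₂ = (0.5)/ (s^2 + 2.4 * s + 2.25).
Parallel: H = H₁ + H₂ = (n₁·d₂ + n₂·d₁)/(d₁·d₂).
n₁·d₂ = 10*s^2 + 24*s + 22.5. n₂·d₁ = 0.5*s + 0.65. Sum = 10*s^2 + 24.5*s + 23.15. d₁·d₂ = s^3 + 3.7*s^2 + 5.37*s + 2.925.
H(s) = (10*s^2 + 24.5*s + 23.15)/(s^3 + 3.7*s^2 + 5.37*s + 2.925)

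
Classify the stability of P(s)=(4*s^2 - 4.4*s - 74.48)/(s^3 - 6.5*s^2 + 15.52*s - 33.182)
Denominator: s^3 - 6.5*s^2 + 15.52*s - 33.182 = (s - 4.7)(s^2 - 1.8*s + 7.06). Poles: 0.9 + 2.5j, 0.9 - 2.5j, 4.7. Unstable (3 pole(s) in RHP)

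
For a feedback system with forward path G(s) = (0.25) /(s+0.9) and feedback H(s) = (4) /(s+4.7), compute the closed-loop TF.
Closed-loop T = G/(1+GH).
Numerator: G_num * H_den = 0.25*s + 1.175.
Denominator: G_den * H_den + G_num * H_num = (s^2 + 5.6*s + 4.23) + (1) = s^2 + 5.6*s + 5.23.
T(s) = (0.25*s + 1.175)/(s^2 + 5.6*s + 5.23)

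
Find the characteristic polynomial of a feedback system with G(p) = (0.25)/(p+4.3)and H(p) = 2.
Characteristic poly = G_den * H_den + G_num * H_num = (p + 4.3) + (0.5) = p + 4.8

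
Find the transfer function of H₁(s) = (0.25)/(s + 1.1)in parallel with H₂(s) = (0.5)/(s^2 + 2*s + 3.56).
Parallel: H = H₁ + H₂ = (n₁·d₂ + n₂·d₁)/(d₁·d₂).
n₁·d₂ = 0.25*s^2 + 0.5*s + 0.89. n₂·d₁ = 0.5*s + 0.55. Sum = 0.25*s^2 + s + 1.44. d₁·d₂ = s^3 + 3.1*s^2 + 5.76*s + 3.916.
H(s) = (0.25*s^2 + s + 1.44)/(s^3 + 3.1*s^2 + 5.76*s + 3.916)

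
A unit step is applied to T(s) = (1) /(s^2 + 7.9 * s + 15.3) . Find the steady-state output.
FVT: lim_{t→∞} y(t) = lim_{s→0} s*Y(s) where Y(s) = T(s)/s.
= lim_{s→0} T(s) = T(0) = num(0)/den(0) = 1/15.3 = 0.06536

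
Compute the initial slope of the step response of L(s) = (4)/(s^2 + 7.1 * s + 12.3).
IVT: y'(0⁺) = lim_{s→∞} s²·Y(s) = lim_{s→∞} s·L(s).
deg(num) = 0, deg(den) = 2, relative degree = 2 ≥ 2, so s·L(s) → 0. Initial slope = 0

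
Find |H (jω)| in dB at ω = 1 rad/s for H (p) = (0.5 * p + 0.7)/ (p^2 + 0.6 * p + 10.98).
Substitute p = j*1: H(j1) = 0.0728889 + 0.0457181j.
|H(j1)| = sqrt(Re² + Im²) = 0.08604.
20*log₁₀(0.08604) = -21.31 dB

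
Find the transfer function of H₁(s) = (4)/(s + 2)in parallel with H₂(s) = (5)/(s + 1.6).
Parallel: H = H₁ + H₂ = (n₁·d₂ + n₂·d₁)/(d₁·d₂).
n₁·d₂ = 4*s + 6.4. n₂·d₁ = 5*s + 10. Sum = 9*s + 16.4. d₁·d₂ = s^2 + 3.6*s + 3.2.
H(s) = (9*s + 16.4)/(s^2 + 3.6*s + 3.2)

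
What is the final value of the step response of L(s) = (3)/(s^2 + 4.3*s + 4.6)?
FVT: lim_{t→∞} y(t) = lim_{s→0} s*Y(s) where Y(s) = L(s)/s.
= lim_{s→0} L(s) = L(0) = num(0)/den(0) = 3/4.6 = 0.6522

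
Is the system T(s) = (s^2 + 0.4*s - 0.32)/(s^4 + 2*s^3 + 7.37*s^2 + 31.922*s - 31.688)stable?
Denominator: s^4 + 2*s^3 + 7.37*s^2 + 31.922*s - 31.688 = (s - 0.8)(s + 3.4)(s^2 - 0.6*s + 11.65). Poles: -3.4, 0.3 + 3.4j, 0.3 - 3.4j, 0.8. All Re(p)<0: No (unstable)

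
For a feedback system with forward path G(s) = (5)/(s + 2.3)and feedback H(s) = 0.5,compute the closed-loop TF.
Closed-loop T = G/(1+GH).
Numerator: G_num * H_den = 5.
Denominator: G_den * H_den + G_num * H_num = (s + 2.3) + (2.5) = s + 4.8.
T(s) = (5)/(s + 4.8)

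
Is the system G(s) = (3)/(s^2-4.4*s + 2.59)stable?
Denominator: s^2 - 4.4*s + 2.59 = (s - 3.7)(s - 0.7). Poles: 0.7, 3.7. All Re(p)<0: No (unstable)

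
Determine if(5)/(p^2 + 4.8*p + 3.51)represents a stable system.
Denominator: p^2 + 4.8*p + 3.51 = (p + 3.9)(p + 0.9). Poles: -0.9, -3.9. All Re(p)<0: Yes (stable)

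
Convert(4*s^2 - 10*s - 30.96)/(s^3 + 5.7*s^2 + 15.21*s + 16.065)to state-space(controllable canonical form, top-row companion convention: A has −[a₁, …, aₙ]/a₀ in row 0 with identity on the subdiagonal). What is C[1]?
Reachable canonical form: C = numerator coefficients (right-aligned, zero-padded to length n).
num = 4*s^2 - 10*s - 30.96, C = [[4, -10, -30.96]].
C[1] = -10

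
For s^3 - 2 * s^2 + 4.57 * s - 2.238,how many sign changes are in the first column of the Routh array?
Routh array:
s^3: [1, 4.57]; s^2: [-2, -2.238]; s^1: [3.451]; s^0: [-2.238]
First column: [1, -2, 3.451, -2.238]. Sign changes = 3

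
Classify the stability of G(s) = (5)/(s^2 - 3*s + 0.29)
Denominator: s^2 - 3*s + 0.29 = (s - 0.1)(s - 2.9). Poles: 0.1, 2.9. Unstable (2 pole(s) in RHP)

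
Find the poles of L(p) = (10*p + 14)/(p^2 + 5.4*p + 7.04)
Set denominator = 0: p^2 + 5.4*p + 7.04 = (p + 3.2)(p + 2.2) = 0 → Poles: -2.2, -3.2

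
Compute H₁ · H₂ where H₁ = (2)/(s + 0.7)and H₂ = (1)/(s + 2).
Series: H = H₁ · H₂ = (n₁·n₂)/(d₁·d₂).
Num: n₁·n₂ = 2. Den: d₁·d₂ = s^2 + 2.7*s + 1.4.
H(s) = (2)/(s^2 + 2.7*s + 1.4)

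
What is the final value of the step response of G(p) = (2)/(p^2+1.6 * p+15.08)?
FVT: lim_{t→∞} y(t) = lim_{p→0} p*Y(p) where Y(p) = G(p)/p.
= lim_{p→0} G(p) = G(0) = num(0)/den(0) = 2/15.08 = 0.1326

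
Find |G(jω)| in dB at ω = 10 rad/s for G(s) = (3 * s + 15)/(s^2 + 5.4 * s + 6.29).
Substitute s = j*10: G(j10) = 0.0183243 - 0.309577j.
|G(j10)| = sqrt(Re² + Im²) = 0.3101.
20*log₁₀(0.3101) = -10.17 dB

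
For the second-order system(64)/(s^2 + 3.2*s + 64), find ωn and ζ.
Standard form: ωn²/(s²+2ζωn·s+ωn²).
const=64=ωn² → ωn=8, s coeff=3.2=2ζωn → ζ=0.2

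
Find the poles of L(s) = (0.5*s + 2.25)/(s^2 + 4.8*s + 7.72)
Set denominator = 0: s^2 + 4.8*s + 7.72 = 0 → Poles: -2.4 + 1.4j, -2.4 - 1.4j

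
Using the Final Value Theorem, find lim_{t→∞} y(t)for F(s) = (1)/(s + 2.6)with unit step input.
FVT: lim_{t→∞} y(t) = lim_{s→0} s*Y(s) where Y(s) = F(s)/s.
= lim_{s→0} F(s) = F(0) = num(0)/den(0) = 1/2.6 = 0.3846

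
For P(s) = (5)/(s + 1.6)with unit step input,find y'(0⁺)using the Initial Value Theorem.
IVT: y'(0⁺) = lim_{s→∞} s²·Y(s) = lim_{s→∞} s·P(s).
deg(num) = 0, deg(den) = 1, relative degree = 1, so s·P(s) → (leading num)/(leading den) = 5/1 = 5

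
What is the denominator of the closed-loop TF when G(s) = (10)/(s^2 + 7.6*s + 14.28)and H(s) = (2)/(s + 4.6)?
Characteristic poly = G_den * H_den + G_num * H_num = (s^3 + 12.2*s^2 + 49.24*s + 65.688) + (20) = s^3 + 12.2*s^2 + 49.24*s + 85.688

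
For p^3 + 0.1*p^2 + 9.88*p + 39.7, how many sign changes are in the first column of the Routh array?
Routh array:
p^3: [1, 9.88]; p^2: [0.1, 39.7]; p^1: [-387.12]; p^0: [39.7]
First column: [1, 0.1, -387.12, 39.7]. Sign changes = 2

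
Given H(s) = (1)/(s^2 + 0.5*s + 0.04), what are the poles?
Set denominator = 0: s^2 + 0.5*s + 0.04 = (s + 0.4)(s + 0.1) = 0 → Poles: -0.1, -0.4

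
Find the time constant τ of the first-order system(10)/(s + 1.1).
First-order system: τ = -1/pole. Pole = -1.1. τ = -1/(-1.1) = 0.9091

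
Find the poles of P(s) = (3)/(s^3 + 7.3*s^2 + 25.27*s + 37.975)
Set denominator = 0: s^3 + 7.3*s^2 + 25.27*s + 37.975 = (s + 3.1)(s^2 + 4.2*s + 12.25) = 0 → Poles: -2.1 + 2.8j, -2.1 - 2.8j, -3.1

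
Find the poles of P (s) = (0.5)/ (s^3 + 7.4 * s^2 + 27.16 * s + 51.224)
Set denominator = 0: s^3 + 7.4*s^2 + 27.16*s + 51.224 = (s + 3.8)(s^2 + 3.6*s + 13.48) = 0 → Poles: -1.8 + 3.2j, -1.8 - 3.2j, -3.8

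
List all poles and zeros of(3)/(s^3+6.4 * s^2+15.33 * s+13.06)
Set denominator = 0: s^3 + 6.4*s^2 + 15.33*s + 13.06 = (s + 2)(s^2 + 4.4*s + 6.53) = 0 → Poles: -2, -2.2 + 1.3j, -2.2 - 1.3j
Numerator is a nonzero constant (3) → Zeros: none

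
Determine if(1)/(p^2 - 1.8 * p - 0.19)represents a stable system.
Denominator: p^2 - 1.8*p - 0.19 = (p - 1.9)(p + 0.1). Poles: -0.1, 1.9. All Re(p)<0: No (unstable)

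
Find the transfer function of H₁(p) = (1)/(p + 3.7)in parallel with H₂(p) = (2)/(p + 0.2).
Parallel: H = H₁ + H₂ = (n₁·d₂ + n₂·d₁)/(d₁·d₂).
n₁·d₂ = p + 0.2. n₂·d₁ = 2*p + 7.4. Sum = 3*p + 7.6. d₁·d₂ = p^2 + 3.9*p + 0.74.
H(p) = (3*p + 7.6)/(p^2 + 3.9*p + 0.74)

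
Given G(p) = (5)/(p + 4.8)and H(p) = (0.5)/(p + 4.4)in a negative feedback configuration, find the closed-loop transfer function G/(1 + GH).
Closed-loop T = G/(1+GH).
Numerator: G_num * H_den = 5*p + 22.
Denominator: G_den * H_den + G_num * H_num = (p^2 + 9.2*p + 21.12) + (2.5) = p^2 + 9.2*p + 23.62.
T(p) = (5*p + 22)/(p^2 + 9.2*p + 23.62)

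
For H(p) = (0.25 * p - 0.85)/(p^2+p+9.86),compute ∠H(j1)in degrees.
Substitute p = j*1: H(j1) = -0.0915854 + 0.0385537j.
∠H(j1) = atan2(Im, Re) = atan2(0.0385537, -0.0915854) = 157.17°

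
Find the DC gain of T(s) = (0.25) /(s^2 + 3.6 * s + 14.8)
DC gain = T(0) = num(0)/den(0) = 0.25/14.8 = 0.01689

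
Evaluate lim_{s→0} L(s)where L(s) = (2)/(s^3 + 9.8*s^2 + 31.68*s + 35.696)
DC gain = L(0) = num(0)/den(0) = 2/35.696 = 0.05603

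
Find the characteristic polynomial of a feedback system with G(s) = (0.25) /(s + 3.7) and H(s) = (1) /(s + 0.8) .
Characteristic poly = G_den * H_den + G_num * H_num = (s^2 + 4.5*s + 2.96) + (0.25) = s^2 + 4.5*s + 3.21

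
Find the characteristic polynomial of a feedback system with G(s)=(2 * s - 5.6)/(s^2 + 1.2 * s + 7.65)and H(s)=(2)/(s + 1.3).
Characteristic poly = G_den * H_den + G_num * H_num = (s^3 + 2.5*s^2 + 9.21*s + 9.945) + (4*s - 11.2) = s^3 + 2.5*s^2 + 13.21*s - 1.255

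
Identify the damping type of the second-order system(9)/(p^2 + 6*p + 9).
Standard form: ωn²/(p²+2ζωn·p+ωn²) gives ωn=3, ζ=1.
Critically damped (ζ = 1)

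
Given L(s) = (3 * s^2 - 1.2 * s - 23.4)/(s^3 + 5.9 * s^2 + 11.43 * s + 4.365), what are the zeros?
Set numerator = 0: 3*s^2 - 1.2*s - 23.4 = 3*(s - 3)(s + 2.6) = 0 → Zeros: -2.6, 3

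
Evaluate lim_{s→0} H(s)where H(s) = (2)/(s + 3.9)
DC gain = H(0) = num(0)/den(0) = 2/3.9 = 0.5128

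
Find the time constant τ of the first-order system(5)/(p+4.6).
First-order system: τ = -1/pole. Pole = -4.6. τ = -1/(-4.6) = 0.2174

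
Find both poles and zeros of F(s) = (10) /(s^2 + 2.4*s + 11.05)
Set denominator = 0: s^2 + 2.4*s + 11.05 = 0 → Poles: -1.2 + 3.1j, -1.2 - 3.1j
Numerator is a nonzero constant (10) → Zeros: none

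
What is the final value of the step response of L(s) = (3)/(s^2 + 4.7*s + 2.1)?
FVT: lim_{t→∞} y(t) = lim_{s→0} s*Y(s) where Y(s) = L(s)/s.
= lim_{s→0} L(s) = L(0) = num(0)/den(0) = 3/2.1 = 1.429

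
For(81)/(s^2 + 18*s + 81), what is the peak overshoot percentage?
Standard form: ωn²/(s²+2ζωn·s+ωn²) → ωn = 9, ζ = 1.
ζ ≥ 1, so the response is non-oscillatory: peak overshoot = 0%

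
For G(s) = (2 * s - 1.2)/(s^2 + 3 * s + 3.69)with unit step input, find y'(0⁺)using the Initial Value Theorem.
IVT: y'(0⁺) = lim_{s→∞} s²·Y(s) = lim_{s→∞} s·G(s).
deg(num) = 1, deg(den) = 2, relative degree = 1, so s·G(s) → (leading num)/(leading den) = 2/1 = 2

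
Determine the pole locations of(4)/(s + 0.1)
Set denominator = 0: s + 0.1 = 0 → Poles: -0.1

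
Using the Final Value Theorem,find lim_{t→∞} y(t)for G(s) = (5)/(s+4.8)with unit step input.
FVT: lim_{t→∞} y(t) = lim_{s→0} s*Y(s) where Y(s) = G(s)/s.
= lim_{s→0} G(s) = G(0) = num(0)/den(0) = 5/4.8 = 1.042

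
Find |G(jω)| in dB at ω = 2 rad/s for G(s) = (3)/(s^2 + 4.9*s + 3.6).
Substitute s = j*2: G(j2) = -0.012474 - 0.305613j.
|G(j2)| = sqrt(Re² + Im²) = 0.3059.
20*log₁₀(0.3059) = -10.29 dB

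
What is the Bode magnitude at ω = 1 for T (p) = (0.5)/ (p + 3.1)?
Substitute p = j*1: T(j1) = 0.146089 - 0.0471254j.
|T(j1)| = sqrt(Re² + Im²) = 0.1535.
20*log₁₀(0.1535) = -16.28 dB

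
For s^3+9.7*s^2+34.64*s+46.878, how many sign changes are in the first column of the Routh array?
Routh array:
s^3: [1, 34.64]; s^2: [9.7, 46.878]; s^1: [29.8072]; s^0: [46.878]
First column: [1, 9.7, 29.8072, 46.878]. Sign changes = 0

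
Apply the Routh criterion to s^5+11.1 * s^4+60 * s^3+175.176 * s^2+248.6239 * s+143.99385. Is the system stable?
Routh array:
s^5: [1, 60, 248.6239]; s^4: [11.1, 175.176, 143.99385]; s^3: [44.2184, 235.651]; s^2: [116.021, 143.99385]; s^1: [180.772]; s^0: [143.99385]
First column: [1, 11.1, 44.2184, 116.021, 180.772, 143.99385]. Sign changes = 0.
Yes, stable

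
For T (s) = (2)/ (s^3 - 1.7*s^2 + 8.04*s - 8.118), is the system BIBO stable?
Denominator: s^3 - 1.7*s^2 + 8.04*s - 8.118 = (s - 1.1)(s^2 - 0.6*s + 7.38). Poles: 0.3 + 2.7j, 0.3 - 2.7j, 1.1. All Re(p)<0: No (unstable)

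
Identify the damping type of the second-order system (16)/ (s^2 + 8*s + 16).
Standard form: ωn²/(s²+2ζωn·s+ωn²) gives ωn=4, ζ=1.
Critically damped (ζ = 1)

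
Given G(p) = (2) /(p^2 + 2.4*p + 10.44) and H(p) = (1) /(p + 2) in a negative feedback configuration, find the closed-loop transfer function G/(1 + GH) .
Closed-loop T = G/(1+GH).
Numerator: G_num * H_den = 2*p + 4.
Denominator: G_den * H_den + G_num * H_num = (p^3 + 4.4*p^2 + 15.24*p + 20.88) + (2) = p^3 + 4.4*p^2 + 15.24*p + 22.88.
T(p) = (2*p + 4)/(p^3 + 4.4*p^2 + 15.24*p + 22.88)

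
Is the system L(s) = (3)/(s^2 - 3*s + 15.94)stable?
Denominator: s^2 - 3*s + 15.94. Poles: 1.5 + 3.7j, 1.5 - 3.7j. All Re(p)<0: No (unstable)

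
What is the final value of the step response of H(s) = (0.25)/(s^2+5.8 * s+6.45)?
FVT: lim_{t→∞} y(t) = lim_{s→0} s*Y(s) where Y(s) = H(s)/s.
= lim_{s→0} H(s) = H(0) = num(0)/den(0) = 0.25/6.45 = 0.03876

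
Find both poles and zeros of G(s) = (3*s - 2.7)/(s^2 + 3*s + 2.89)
Set denominator = 0: s^2 + 3*s + 2.89 = 0 → Poles: -1.5 + 0.8j, -1.5 - 0.8j
Set numerator = 0: 3*s - 2.7 = 0 → Zeros: 0.9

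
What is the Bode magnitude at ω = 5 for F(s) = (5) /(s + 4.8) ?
Substitute s = j*5: F(j5) = 0.499584 - 0.5204j.
|F(j5)| = sqrt(Re² + Im²) = 0.7214.
20*log₁₀(0.7214) = -2.84 dB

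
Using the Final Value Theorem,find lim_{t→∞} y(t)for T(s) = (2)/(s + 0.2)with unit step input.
FVT: lim_{t→∞} y(t) = lim_{s→0} s*Y(s) where Y(s) = T(s)/s.
= lim_{s→0} T(s) = T(0) = num(0)/den(0) = 2/0.2 = 10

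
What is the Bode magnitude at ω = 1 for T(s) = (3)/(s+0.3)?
Substitute s = j*1: T(j1) = 0.825688 - 2.75229j.
|T(j1)| = sqrt(Re² + Im²) = 2.873.
20*log₁₀(2.873) = 9.17 dB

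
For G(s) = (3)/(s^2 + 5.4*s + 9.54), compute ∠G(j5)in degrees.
Substitute s = j*5: G(j5) = -0.0479126 - 0.0836767j.
∠G(j5) = atan2(Im, Re) = atan2(-0.0836767, -0.0479126) = -119.80°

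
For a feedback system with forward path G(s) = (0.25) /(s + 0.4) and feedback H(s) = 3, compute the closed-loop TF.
Closed-loop T = G/(1+GH).
Numerator: G_num * H_den = 0.25.
Denominator: G_den * H_den + G_num * H_num = (s + 0.4) + (0.75) = s + 1.15.
T(s) = (0.25)/(s + 1.15)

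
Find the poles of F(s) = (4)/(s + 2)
Set denominator = 0: s + 2 = 0 → Poles: -2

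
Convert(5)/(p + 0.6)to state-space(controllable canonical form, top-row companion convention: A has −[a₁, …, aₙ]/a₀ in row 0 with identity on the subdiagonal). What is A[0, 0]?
Reachable canonical form for den = p + 0.6: top row of A = -[a₁,a₂,...,aₙ]/a₀, ones on the subdiagonal, zeros elsewhere.
A = [[-0.6]].
A[0,0] = -0.6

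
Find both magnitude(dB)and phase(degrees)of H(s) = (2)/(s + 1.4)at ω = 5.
Substitute s = j*5: H(j5) = 0.103858 - 0.37092j.
|H| = 20*log₁₀(sqrt(Re²+Im²)) = -8.29 dB.
∠H = atan2(Im, Re) = -74.36°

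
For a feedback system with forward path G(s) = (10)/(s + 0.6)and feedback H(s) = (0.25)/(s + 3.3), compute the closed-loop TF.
Closed-loop T = G/(1+GH).
Numerator: G_num * H_den = 10*s + 33.
Denominator: G_den * H_den + G_num * H_num = (s^2 + 3.9*s + 1.98) + (2.5) = s^2 + 3.9*s + 4.48.
T(s) = (10*s + 33)/(s^2 + 3.9*s + 4.48)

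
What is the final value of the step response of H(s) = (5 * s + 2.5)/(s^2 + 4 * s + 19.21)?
FVT: lim_{t→∞} y(t) = lim_{s→0} s*Y(s) where Y(s) = H(s)/s.
= lim_{s→0} H(s) = H(0) = num(0)/den(0) = 2.5/19.21 = 0.1301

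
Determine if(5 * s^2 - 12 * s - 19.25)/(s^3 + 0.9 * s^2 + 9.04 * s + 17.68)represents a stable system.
Denominator: s^3 + 0.9*s^2 + 9.04*s + 17.68 = (s + 1.7)(s^2 - 0.8*s + 10.4). Poles: -1.7, 0.4 + 3.2j, 0.4 - 3.2j. All Re(p)<0: No (unstable)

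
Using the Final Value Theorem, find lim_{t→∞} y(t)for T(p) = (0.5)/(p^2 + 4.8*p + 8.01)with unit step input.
FVT: lim_{t→∞} y(t) = lim_{p→0} p*Y(p) where Y(p) = T(p)/p.
= lim_{p→0} T(p) = T(0) = num(0)/den(0) = 0.5/8.01 = 0.06242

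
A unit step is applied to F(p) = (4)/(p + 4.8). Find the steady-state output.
FVT: lim_{t→∞} y(t) = lim_{p→0} p*Y(p) where Y(p) = F(p)/p.
= lim_{p→0} F(p) = F(0) = num(0)/den(0) = 4/4.8 = 0.8333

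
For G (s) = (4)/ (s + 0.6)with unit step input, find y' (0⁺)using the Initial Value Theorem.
IVT: y'(0⁺) = lim_{s→∞} s²·Y(s) = lim_{s→∞} s·G(s).
deg(num) = 0, deg(den) = 1, relative degree = 1, so s·G(s) → (leading num)/(leading den) = 4/1 = 4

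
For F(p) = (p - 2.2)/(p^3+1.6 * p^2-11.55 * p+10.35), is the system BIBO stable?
Denominator: p^3 + 1.6*p^2 - 11.55*p + 10.35 = (p - 1.5)(p + 4.6)(p - 1.5). Poles: -4.6, 1.5, 1.5. All Re(p)<0: No (unstable)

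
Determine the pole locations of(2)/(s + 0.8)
Set denominator = 0: s + 0.8 = 0 → Poles: -0.8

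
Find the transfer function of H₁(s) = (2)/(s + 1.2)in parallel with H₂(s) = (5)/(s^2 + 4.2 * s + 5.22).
Parallel: H = H₁ + H₂ = (n₁·d₂ + n₂·d₁)/(d₁·d₂).
n₁·d₂ = 2*s^2 + 8.4*s + 10.44. n₂·d₁ = 5*s + 6. Sum = 2*s^2 + 13.4*s + 16.44. d₁·d₂ = s^3 + 5.4*s^2 + 10.26*s + 6.264.
H(s) = (2*s^2 + 13.4*s + 16.44)/(s^3 + 5.4*s^2 + 10.26*s + 6.264)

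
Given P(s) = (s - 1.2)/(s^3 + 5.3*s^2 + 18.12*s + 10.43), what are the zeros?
Set numerator = 0: s - 1.2 = 0 → Zeros: 1.2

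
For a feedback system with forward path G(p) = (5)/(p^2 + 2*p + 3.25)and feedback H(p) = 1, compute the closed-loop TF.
Closed-loop T = G/(1+GH).
Numerator: G_num * H_den = 5.
Denominator: G_den * H_den + G_num * H_num = (p^2 + 2*p + 3.25) + (5) = p^2 + 2*p + 8.25.
T(p) = (5)/(p^2 + 2*p + 8.25)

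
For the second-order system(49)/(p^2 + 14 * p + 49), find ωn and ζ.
Standard form: ωn²/(p²+2ζωn·p+ωn²).
const=49=ωn² → ωn=7, p coeff=14=2ζωn → ζ=1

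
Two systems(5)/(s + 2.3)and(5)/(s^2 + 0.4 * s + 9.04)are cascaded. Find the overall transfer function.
Series: H = H₁ · H₂ = (n₁·n₂)/(d₁·d₂).
Num: n₁·n₂ = 25. Den: d₁·d₂ = s^3 + 2.7*s^2 + 9.96*s + 20.792.
H(s) = (25)/(s^3 + 2.7*s^2 + 9.96*s + 20.792)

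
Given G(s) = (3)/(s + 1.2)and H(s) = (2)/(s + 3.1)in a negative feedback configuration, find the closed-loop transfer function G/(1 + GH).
Closed-loop T = G/(1+GH).
Numerator: G_num * H_den = 3*s + 9.3.
Denominator: G_den * H_den + G_num * H_num = (s^2 + 4.3*s + 3.72) + (6) = s^2 + 4.3*s + 9.72.
T(s) = (3*s + 9.3)/(s^2 + 4.3*s + 9.72)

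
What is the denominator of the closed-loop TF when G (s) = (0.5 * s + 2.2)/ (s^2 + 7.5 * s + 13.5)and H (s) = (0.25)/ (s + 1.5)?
Characteristic poly = G_den * H_den + G_num * H_num = (s^3 + 9*s^2 + 24.75*s + 20.25) + (0.125*s + 0.55) = s^3 + 9*s^2 + 24.875*s + 20.8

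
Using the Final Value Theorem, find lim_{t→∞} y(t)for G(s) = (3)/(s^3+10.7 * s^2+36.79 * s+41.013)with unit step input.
FVT: lim_{t→∞} y(t) = lim_{s→0} s*Y(s) where Y(s) = G(s)/s.
= lim_{s→0} G(s) = G(0) = num(0)/den(0) = 3/41.013 = 0.07315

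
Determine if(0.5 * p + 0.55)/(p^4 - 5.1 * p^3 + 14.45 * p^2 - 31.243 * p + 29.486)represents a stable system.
Denominator: p^4 - 5.1*p^3 + 14.45*p^2 - 31.243*p + 29.486 = (p - 2.3)(p - 2)(p^2 - 0.8*p + 6.41). Poles: 0.4 + 2.5j, 0.4 - 2.5j, 2, 2.3. All Re(p)<0: No (unstable)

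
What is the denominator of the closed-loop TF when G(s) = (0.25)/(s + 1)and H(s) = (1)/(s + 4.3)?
Characteristic poly = G_den * H_den + G_num * H_num = (s^2 + 5.3*s + 4.3) + (0.25) = s^2 + 5.3*s + 4.55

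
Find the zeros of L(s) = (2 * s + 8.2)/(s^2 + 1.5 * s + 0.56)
Set numerator = 0: 2*s + 8.2 = 0 → Zeros: -4.1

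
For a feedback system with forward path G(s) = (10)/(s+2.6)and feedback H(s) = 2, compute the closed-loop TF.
Closed-loop T = G/(1+GH).
Numerator: G_num * H_den = 10.
Denominator: G_den * H_den + G_num * H_num = (s + 2.6) + (20) = s + 22.6.
T(s) = (10)/(s + 22.6)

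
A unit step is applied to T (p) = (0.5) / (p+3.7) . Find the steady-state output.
FVT: lim_{t→∞} y(t) = lim_{p→0} p*Y(p) where Y(p) = T(p)/p.
= lim_{p→0} T(p) = T(0) = num(0)/den(0) = 0.5/3.7 = 0.1351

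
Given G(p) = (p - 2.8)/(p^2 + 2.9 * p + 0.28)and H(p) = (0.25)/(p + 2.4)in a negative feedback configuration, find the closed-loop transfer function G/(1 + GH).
Closed-loop T = G/(1+GH).
Numerator: G_num * H_den = p^2 - 0.4*p - 6.72.
Denominator: G_den * H_den + G_num * H_num = (p^3 + 5.3*p^2 + 7.24*p + 0.672) + (0.25*p - 0.7) = p^3 + 5.3*p^2 + 7.49*p - 0.028.
T(p) = (p^2 - 0.4*p - 6.72)/(p^3 + 5.3*p^2 + 7.49*p - 0.028)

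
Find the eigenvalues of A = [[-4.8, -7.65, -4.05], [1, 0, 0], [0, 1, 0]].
Eigenvalues solve det(λI - A) = 0.
Characteristic polynomial: λ^3 + 4.8*λ^2 + 7.65*λ + 4.05 = 0.
Factor: (λ + 1.5)(λ + 1.8)(λ + 1.5) = 0.
Roots: -1.5, -1.5, -1.8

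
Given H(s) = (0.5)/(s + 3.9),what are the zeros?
Numerator is a nonzero constant (0.5) → Zeros: none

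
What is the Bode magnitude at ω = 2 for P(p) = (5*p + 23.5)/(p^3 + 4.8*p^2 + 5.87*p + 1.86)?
Substitute p = j*2: P(j2) = -1.17615 - 0.83038j.
|P(j2)| = sqrt(Re² + Im²) = 1.44.
20*log₁₀(1.44) = 3.17 dB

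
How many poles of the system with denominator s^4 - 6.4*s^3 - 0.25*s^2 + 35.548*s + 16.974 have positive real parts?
s^4 - 6.4*s^3 - 0.25*s^2 + 35.548*s + 16.974 = (s - 4.1)(s + 1.8)(s - 4.6)(s + 0.5). Poles: -0.5, -1.8, 4.1, 4.6. RHP poles (Re>0): 2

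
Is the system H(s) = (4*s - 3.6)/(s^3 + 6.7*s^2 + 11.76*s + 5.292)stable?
Denominator: s^3 + 6.7*s^2 + 11.76*s + 5.292 = (s + 1.8)(s + 4.2)(s + 0.7). Poles: -0.7, -1.8, -4.2. All Re(p)<0: Yes (stable)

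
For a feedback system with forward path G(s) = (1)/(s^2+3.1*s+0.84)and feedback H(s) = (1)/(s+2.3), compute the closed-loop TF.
Closed-loop T = G/(1+GH).
Numerator: G_num * H_den = s + 2.3.
Denominator: G_den * H_den + G_num * H_num = (s^3 + 5.4*s^2 + 7.97*s + 1.932) + (1) = s^3 + 5.4*s^2 + 7.97*s + 2.932.
T(s) = (s + 2.3)/(s^3 + 5.4*s^2 + 7.97*s + 2.932)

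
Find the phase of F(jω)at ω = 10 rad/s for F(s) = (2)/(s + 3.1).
Substitute s = j*10: F(j10) = 0.0565642 - 0.182465j.
∠F(j10) = atan2(Im, Re) = atan2(-0.182465, 0.0565642) = -72.78°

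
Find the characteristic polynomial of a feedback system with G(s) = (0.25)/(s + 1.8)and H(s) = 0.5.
Characteristic poly = G_den * H_den + G_num * H_num = (s + 1.8) + (0.125) = s + 1.925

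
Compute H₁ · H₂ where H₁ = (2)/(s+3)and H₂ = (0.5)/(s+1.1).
Series: H = H₁ · H₂ = (n₁·n₂)/(d₁·d₂).
Num: n₁·n₂ = 1. Den: d₁·d₂ = s^2 + 4.1*s + 3.3.
H(s) = (1)/(s^2 + 4.1*s + 3.3)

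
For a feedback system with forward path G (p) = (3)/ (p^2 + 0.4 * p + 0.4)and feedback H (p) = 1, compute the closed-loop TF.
Closed-loop T = G/(1+GH).
Numerator: G_num * H_den = 3.
Denominator: G_den * H_den + G_num * H_num = (p^2 + 0.4*p + 0.4) + (3) = p^2 + 0.4*p + 3.4.
T(p) = (3)/(p^2 + 0.4*p + 3.4)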